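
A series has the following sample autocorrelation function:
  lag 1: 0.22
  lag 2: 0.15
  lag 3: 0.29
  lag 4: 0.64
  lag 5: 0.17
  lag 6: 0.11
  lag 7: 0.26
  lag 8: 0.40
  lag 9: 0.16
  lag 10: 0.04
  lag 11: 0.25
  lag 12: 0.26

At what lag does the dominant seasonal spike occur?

The largest autocorrelation is r_4 = 0.64, with a weaker echo at lag 8 (0.40); the remaining lags stay at or below 0.29.
The dominant spike at lag 4 indicates a seasonal period of 4.

4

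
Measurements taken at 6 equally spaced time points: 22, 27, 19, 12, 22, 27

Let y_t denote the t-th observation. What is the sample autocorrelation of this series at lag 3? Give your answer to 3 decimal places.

-0.100

Mean ȳ = (22 + 27 + 19 + 12 + 22 + 27)/6 = 21.5000
Deviations from mean: 0.5000, 5.5000, -2.5000, -9.5000, 0.5000, 5.5000
Numerator Σ_{t=1}^{3}(y_t−ȳ)(y_{t+3}−ȳ) = -15.7500
Denominator Σ(y_t−ȳ)² = 157.5000
r_3 = -15.7500 / 157.5000 = -0.100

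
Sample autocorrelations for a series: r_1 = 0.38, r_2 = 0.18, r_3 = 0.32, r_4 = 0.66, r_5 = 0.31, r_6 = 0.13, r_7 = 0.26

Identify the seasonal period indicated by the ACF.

The largest autocorrelation is r_4 = 0.66; the remaining lags stay at or below 0.38. The elevated value at lag 1 (0.38), dropping to 0.18 at lag 2, reflects decaying short-term dependence rather than seasonality.
The dominant spike at lag 4 indicates a seasonal period of 4.

4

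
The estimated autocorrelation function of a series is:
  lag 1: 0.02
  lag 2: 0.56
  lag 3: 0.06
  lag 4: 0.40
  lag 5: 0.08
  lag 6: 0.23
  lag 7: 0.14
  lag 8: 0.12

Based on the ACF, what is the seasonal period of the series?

The largest autocorrelation is r_2 = 0.56, with weaker echoes at lags 4 (0.40) and 6 (0.23); the remaining lags stay at or below 0.14.
The dominant spike at lag 2 indicates a seasonal period of 2.

2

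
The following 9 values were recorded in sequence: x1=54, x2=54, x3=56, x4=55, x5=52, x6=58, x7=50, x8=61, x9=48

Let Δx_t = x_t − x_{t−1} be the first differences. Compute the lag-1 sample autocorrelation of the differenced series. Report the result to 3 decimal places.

First differences Δx: 0, 2, -1, -3, 6, -8, 11, -13
Mean of differences = -0.7500
Numerator Σ(Δx_t−Δx̄)(Δx_{t+1}−Δx̄) = -291.3125
Denominator Σ(Δx_t−Δx̄)² = 399.5000
r_1(Δx) = -291.3125 / 399.5000 = -0.729

-0.729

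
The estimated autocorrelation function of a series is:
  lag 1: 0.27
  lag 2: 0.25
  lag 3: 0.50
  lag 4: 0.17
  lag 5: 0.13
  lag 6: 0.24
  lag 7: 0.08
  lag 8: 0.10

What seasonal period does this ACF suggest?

3

The largest autocorrelation is r_3 = 0.50; the remaining lags stay at or below 0.27. The elevated value at lag 1 (0.27), dropping to 0.25 at lag 2, reflects decaying short-term dependence rather than seasonality.
The dominant spike at lag 3 indicates a seasonal period of 3.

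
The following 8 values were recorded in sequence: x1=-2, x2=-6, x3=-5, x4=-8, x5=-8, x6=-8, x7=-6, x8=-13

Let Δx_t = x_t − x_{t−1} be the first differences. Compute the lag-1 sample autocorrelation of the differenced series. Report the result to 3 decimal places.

First differences Δx: -4, 1, -3, 0, 0, 2, -7
Mean of differences = -1.5714
Numerator Σ(Δx_t−Δx̄)(Δx_{t+1}−Δx̄) = -23.4694
Denominator Σ(Δx_t−Δx̄)² = 61.7143
r_1(Δx) = -23.4694 / 61.7143 = -0.380

-0.380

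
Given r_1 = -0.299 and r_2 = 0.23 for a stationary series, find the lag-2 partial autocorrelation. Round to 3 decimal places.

0.154

φ_{22} = (r_2 − r_1²) / (1 − r_1²)
r_1² = (-0.299)² = 0.089401
Numerator = 0.23 − 0.0894 = 0.1406; denominator = 1 − 0.0894 = 0.9106
φ_{22} = 0.1406 / 0.9106 = 0.154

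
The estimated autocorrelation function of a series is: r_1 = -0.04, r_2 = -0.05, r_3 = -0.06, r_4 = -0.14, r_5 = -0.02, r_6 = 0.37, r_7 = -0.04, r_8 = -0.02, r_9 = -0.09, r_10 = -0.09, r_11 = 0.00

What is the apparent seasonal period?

6

The largest autocorrelation is r_6 = 0.37; the remaining lags stay at or below 0.00.
The dominant spike at lag 6 indicates a seasonal period of 6.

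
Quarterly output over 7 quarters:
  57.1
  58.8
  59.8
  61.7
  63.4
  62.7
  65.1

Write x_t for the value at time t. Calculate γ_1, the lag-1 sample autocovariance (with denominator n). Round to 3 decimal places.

3.248

Mean x̄ = (57.1 + 58.8 + 59.8 + 61.7 + 63.4 + 62.7 + 65.1)/7 = 61.2286
Σ_{t=1}^{6}(x_t−x̄)(x_{t+1}−x̄) = 22.7378
γ_1 = 22.7378 / 7 = 3.248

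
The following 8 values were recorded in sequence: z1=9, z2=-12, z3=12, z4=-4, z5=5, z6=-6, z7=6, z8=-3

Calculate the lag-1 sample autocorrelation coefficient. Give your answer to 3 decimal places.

Mean z̄ = (9 − 12 + 12 − 4 + 5 − 6 + 6 − 3)/8 = 0.8750
Deviations from mean: 8.1250, -12.8750, 11.1250, -4.8750, 4.1250, -6.8750, 5.1250, -3.8750
Numerator Σ_{t=1}^{7}(z_t−z̄)(z_{t+1}−z̄) = -405.6406
Denominator Σ(z_t−z̄)² = 484.8750
r_1 = -405.6406 / 484.8750 = -0.837

-0.837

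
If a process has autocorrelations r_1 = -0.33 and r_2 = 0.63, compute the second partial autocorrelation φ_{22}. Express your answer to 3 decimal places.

φ_{22} = (r_2 − r_1²) / (1 − r_1²)
r_1² = (-0.33)² = 0.1089
Numerator = 0.63 − 0.1089 = 0.5211; denominator = 1 − 0.1089 = 0.8911
φ_{22} = 0.5211 / 0.8911 = 0.585

0.585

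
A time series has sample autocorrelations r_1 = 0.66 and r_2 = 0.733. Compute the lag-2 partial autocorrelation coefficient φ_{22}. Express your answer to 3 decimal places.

0.527

φ_{22} = (r_2 − r_1²) / (1 − r_1²)
r_1² = (0.66)² = 0.4356
Numerator = 0.733 − 0.4356 = 0.2974; denominator = 1 − 0.4356 = 0.5644
φ_{22} = 0.2974 / 0.5644 = 0.527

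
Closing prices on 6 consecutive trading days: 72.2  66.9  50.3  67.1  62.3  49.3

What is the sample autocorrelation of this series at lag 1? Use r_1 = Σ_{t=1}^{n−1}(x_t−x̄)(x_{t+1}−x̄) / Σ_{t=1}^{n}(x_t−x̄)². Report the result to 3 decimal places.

Mean x̄ = (72.2 + 66.9 + 50.3 + 67.1 + 62.3 + 49.3)/6 = 61.3500
Numerator Σ_{t=1}^{5}(x_t−x̄)(x_{t+1}−x̄) = -70.6325
Denominator Σ(x_t−x̄)² = 449.7950
r_1 = -70.6325 / 449.7950 = -0.157

-0.157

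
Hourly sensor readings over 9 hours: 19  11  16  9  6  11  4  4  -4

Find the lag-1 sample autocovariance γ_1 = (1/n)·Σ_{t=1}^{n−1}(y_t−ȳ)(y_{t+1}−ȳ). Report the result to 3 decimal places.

11.842

Mean ȳ = (19 + 11 + 16 + 9 + 6 + 11 + 4 + 4 − 4)/9 = 8.4444
Σ_{t=1}^{8}(y_t−ȳ)(y_{t+1}−ȳ) = 106.5802
γ_1 = 106.5802 / 9 = 11.842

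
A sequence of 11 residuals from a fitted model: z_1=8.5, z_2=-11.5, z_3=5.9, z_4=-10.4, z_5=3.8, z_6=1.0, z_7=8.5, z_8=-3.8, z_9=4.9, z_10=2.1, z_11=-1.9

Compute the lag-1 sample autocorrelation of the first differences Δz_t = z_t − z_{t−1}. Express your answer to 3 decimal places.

First differences Δz: -20.0, 17.4, -16.3, 14.2, -2.8, 7.5, -12.3, 8.7, -2.8, -4.0
Mean of differences = -1.0400
Numerator Σ(Δz_t−Δz̄)(Δz_{t+1}−Δz̄) = -1123.1976
Denominator Σ(Δz_t−Δz̄)² = 1474.1840
r_1(Δz) = -1123.1976 / 1474.1840 = -0.762

-0.762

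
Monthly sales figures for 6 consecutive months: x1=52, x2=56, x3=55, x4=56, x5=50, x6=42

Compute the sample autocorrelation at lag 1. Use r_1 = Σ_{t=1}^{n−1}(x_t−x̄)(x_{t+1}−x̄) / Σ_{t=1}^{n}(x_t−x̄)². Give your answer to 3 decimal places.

Mean x̄ = (52 + 56 + 55 + 56 + 50 + 42)/6 = 51.8333
Deviations from mean: 0.1667, 4.1667, 3.1667, 4.1667, -1.8333, -9.8333
Σ(x_t−x̄)(x_{t+1}−x̄) = (0.6944) + (13.1944) + (13.1944) + (-7.6389) + (18.0278) = 37.4722
Denominator Σ(x_t−x̄)² = 144.8333
r_1 = 37.4722 / 144.8333 = 0.259

0.259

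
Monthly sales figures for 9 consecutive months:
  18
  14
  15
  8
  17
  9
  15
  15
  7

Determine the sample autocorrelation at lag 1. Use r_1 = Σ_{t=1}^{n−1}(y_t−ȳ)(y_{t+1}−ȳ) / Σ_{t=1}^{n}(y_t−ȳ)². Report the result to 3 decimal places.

-0.422

Mean ȳ = (18 + 14 + 15 + 8 + 17 + 9 + 15 + 15 + 7)/9 = 13.1111
Numerator Σ_{t=1}^{8}(y_t−ȳ)(y_{t+1}−ȳ) = -55.2346
Denominator Σ(y_t−ȳ)² = 130.8889
r_1 = -55.2346 / 130.8889 = -0.422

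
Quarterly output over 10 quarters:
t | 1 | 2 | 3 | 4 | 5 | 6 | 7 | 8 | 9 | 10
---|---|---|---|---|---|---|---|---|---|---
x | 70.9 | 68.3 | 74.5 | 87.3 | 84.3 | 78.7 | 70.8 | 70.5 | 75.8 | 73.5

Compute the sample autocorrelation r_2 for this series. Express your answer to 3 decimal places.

-0.283

Mean x̄ = (70.9 + 68.3 + 74.5 + 87.3 + 84.3 + 78.7 + 70.8 + 70.5 + 75.8 + 73.5)/10 = 75.4600
Numerator Σ_{t=1}^{8}(x_t−x̄)(x_{t+2}−x̄) = -99.6492
Denominator Σ(x_t−x̄)² = 352.0840
r_2 = -99.6492 / 352.0840 = -0.283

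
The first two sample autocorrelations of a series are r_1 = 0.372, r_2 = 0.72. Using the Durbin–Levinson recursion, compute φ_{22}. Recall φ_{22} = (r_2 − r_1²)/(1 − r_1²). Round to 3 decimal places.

0.675

φ_{22} = (r_2 − r_1²) / (1 − r_1²)
r_1² = (0.372)² = 0.138384
Numerator = 0.72 − 0.1384 = 0.5816; denominator = 1 − 0.1384 = 0.8616
φ_{22} = 0.5816 / 0.8616 = 0.675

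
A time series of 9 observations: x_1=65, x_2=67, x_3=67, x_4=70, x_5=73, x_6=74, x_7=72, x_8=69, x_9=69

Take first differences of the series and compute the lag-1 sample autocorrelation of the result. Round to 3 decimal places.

0.434

First differences Δx: 2, 0, 3, 3, 1, -2, -3, 0
Mean of differences = 0.5000
Numerator Σ(Δx_t−Δx̄)(Δx_{t+1}−Δx̄) = 14.7500
Denominator Σ(Δx_t−Δx̄)² = 34.0000
r_1(Δx) = 14.7500 / 34.0000 = 0.434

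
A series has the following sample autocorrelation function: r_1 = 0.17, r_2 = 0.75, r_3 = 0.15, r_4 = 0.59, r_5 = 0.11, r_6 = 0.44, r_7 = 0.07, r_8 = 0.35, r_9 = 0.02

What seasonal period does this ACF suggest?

The largest autocorrelation is r_2 = 0.75, with weaker echoes at lags 4 (0.59), 6 (0.44) and 8 (0.35); the remaining lags stay at or below 0.17.
The dominant spike at lag 2 indicates a seasonal period of 2.

2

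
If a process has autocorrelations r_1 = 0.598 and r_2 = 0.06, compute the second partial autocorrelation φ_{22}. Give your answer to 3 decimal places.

-0.463

φ_{22} = (r_2 − r_1²) / (1 − r_1²)
r_1² = (0.598)² = 0.357604
Numerator = 0.06 − 0.3576 = -0.2976; denominator = 1 − 0.3576 = 0.6424
φ_{22} = -0.2976 / 0.6424 = -0.463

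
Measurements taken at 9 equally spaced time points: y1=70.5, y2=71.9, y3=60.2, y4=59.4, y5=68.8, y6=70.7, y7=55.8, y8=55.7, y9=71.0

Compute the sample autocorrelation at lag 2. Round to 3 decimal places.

Mean ȳ = (70.5 + 71.9 + 60.2 + 59.4 + 68.8 + 70.7 + 55.8 + 55.7 + 71.0)/9 = 64.8889
Σ(y_t−ȳ)(y_{t+2}−ȳ) = (-26.3099) + (-38.4832) + (-18.3388) + (-31.8965) + (-35.5477) + (-53.3977) + (-55.5432) = -259.5169
Denominator Σ(y_t−ȳ)² = 386.2089
r_2 = -259.5169 / 386.2089 = -0.672

-0.672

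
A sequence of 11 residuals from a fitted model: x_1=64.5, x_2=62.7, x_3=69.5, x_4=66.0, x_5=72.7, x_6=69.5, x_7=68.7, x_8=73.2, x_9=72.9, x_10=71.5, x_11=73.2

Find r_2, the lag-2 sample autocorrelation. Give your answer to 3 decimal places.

Mean x̄ = (64.5 + 62.7 + 69.5 + 66.0 + 72.7 + 69.5 + 68.7 + 73.2 + 72.9 + 71.5 + 73.2)/11 = 69.4909
Numerator Σ_{t=1}^{9}(x_t−x̄)(x_{t+2}−x̄) = 38.5544
Denominator Σ(x_t−x̄)² = 137.3091
r_2 = 38.5544 / 137.3091 = 0.281

0.281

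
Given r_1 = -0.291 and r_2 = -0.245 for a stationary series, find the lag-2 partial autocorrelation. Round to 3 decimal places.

φ_{22} = (r_2 − r_1²) / (1 − r_1²)
r_1² = (-0.291)² = 0.084681
Numerator = -0.245 − 0.0847 = -0.3297; denominator = 1 − 0.0847 = 0.9153
φ_{22} = -0.3297 / 0.9153 = -0.360

-0.360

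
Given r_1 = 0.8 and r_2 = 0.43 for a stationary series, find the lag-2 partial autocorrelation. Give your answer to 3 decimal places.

φ_{22} = (r_2 − r_1²) / (1 − r_1²)
r_1² = (0.8)² = 0.64
Numerator = 0.43 − 0.6400 = -0.2100; denominator = 1 − 0.6400 = 0.3600
φ_{22} = -0.2100 / 0.3600 = -0.583

-0.583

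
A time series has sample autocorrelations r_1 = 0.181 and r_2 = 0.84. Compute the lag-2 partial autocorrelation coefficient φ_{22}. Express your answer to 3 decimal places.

φ_{22} = (r_2 − r_1²) / (1 − r_1²)
r_1² = (0.181)² = 0.032761
Numerator = 0.84 − 0.0328 = 0.8072; denominator = 1 − 0.0328 = 0.9672
φ_{22} = 0.8072 / 0.9672 = 0.835

0.835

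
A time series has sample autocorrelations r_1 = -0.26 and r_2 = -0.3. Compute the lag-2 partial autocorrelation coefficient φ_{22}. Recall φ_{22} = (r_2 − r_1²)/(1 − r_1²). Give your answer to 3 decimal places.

-0.394

φ_{22} = (r_2 − r_1²) / (1 − r_1²)
r_1² = (-0.26)² = 0.0676
Numerator = -0.3 − 0.0676 = -0.3676; denominator = 1 − 0.0676 = 0.9324
φ_{22} = -0.3676 / 0.9324 = -0.394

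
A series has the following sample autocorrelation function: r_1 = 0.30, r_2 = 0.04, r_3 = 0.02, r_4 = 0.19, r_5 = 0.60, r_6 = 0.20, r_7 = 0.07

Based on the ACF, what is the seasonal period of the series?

5

The largest autocorrelation is r_5 = 0.60; the remaining lags stay at or below 0.30. The elevated value at lag 1 (0.30), dropping to 0.04 at lag 2, reflects decaying short-term dependence rather than seasonality.
The dominant spike at lag 5 indicates a seasonal period of 5.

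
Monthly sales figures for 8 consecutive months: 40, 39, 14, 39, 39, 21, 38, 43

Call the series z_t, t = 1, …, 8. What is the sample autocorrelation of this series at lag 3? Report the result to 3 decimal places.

0.487

Mean z̄ = (40 + 39 + 14 + 39 + 39 + 21 + 38 + 43)/8 = 34.1250
Deviations from mean: 5.8750, 4.8750, -20.1250, 4.8750, 4.8750, -13.1250, 3.8750, 8.8750
Σ(z_t−z̄)(z_{t+3}−z̄) = (28.6406) + (23.7656) + (264.1406) + (18.8906) + (43.2656) = 378.7031
Denominator Σ(z_t−z̄)² = 776.8750
r_3 = 378.7031 / 776.8750 = 0.487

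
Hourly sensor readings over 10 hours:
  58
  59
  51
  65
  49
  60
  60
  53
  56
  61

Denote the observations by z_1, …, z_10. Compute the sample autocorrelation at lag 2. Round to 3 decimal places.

0.126

Mean z̄ = (58 + 59 + 51 + 65 + 49 + 60 + 60 + 53 + 56 + 61)/10 = 57.2000
Numerator Σ_{t=1}^{8}(z_t−z̄)(z_{t+2}−z̄) = 27.7200
Denominator Σ(z_t−z̄)² = 219.6000
r_2 = 27.7200 / 219.6000 = 0.126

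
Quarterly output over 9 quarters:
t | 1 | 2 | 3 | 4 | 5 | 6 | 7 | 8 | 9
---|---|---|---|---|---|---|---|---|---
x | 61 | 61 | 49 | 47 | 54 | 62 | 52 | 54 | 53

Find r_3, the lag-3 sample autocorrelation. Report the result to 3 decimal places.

-0.363

Mean x̄ = (61 + 61 + 49 + 47 + 54 + 62 + 52 + 54 + 53)/9 = 54.7778
Σ(x_t−x̄)(x_{t+3}−x̄) = (-48.3951) + (-4.8395) + (-41.7284) + (21.6049) + (0.6049) + (-12.8395) = -85.5926
Denominator Σ(x_t−x̄)² = 235.5556
r_3 = -85.5926 / 235.5556 = -0.363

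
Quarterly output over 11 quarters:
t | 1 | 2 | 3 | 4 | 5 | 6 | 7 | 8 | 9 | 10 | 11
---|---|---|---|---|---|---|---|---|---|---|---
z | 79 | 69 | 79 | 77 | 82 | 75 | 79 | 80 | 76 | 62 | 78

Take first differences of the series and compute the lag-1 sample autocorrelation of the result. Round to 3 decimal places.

-0.474

First differences Δz: -10, 10, -2, 5, -7, 4, 1, -4, -14, 16
Mean of differences = -0.1000
Numerator Σ(Δz_t−Δz̄)(Δz_{t+1}−Δz̄) = -361.7100
Denominator Σ(Δz_t−Δz̄)² = 762.9000
r_1(Δz) = -361.7100 / 762.9000 = -0.474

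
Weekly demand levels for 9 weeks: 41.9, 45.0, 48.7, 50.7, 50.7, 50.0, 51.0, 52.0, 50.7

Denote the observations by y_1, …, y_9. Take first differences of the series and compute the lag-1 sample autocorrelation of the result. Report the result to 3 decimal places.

First differences Δy: 3.1, 3.7, 2.0, 0.0, -0.7, 1.0, 1.0, -1.3
Mean of differences = 1.1000
Numerator Σ(Δy_t−Δȳ)(Δy_{t+1}−Δȳ) = 8.9600
Denominator Σ(Δy_t−Δȳ)² = 21.8000
r_1(Δy) = 8.9600 / 21.8000 = 0.411

0.411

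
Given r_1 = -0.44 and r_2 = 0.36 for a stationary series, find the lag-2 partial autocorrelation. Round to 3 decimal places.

φ_{22} = (r_2 − r_1²) / (1 − r_1²)
r_1² = (-0.44)² = 0.1936
Numerator = 0.36 − 0.1936 = 0.1664; denominator = 1 − 0.1936 = 0.8064
φ_{22} = 0.1664 / 0.8064 = 0.206

0.206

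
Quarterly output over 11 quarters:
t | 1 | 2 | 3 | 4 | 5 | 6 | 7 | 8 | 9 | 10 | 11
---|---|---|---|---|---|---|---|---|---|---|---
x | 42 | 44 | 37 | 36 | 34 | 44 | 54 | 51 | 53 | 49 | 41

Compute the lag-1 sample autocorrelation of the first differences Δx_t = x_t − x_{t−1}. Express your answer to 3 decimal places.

First differences Δx: 2, -7, -1, -2, 10, 10, -3, 2, -4, -8
Mean of differences = -0.1000
Numerator Σ(Δx_t−Δx̄)(Δx_{t+1}−Δx̄) = 63.4900
Denominator Σ(Δx_t−Δx̄)² = 350.9000
r_1(Δx) = 63.4900 / 350.9000 = 0.181

0.181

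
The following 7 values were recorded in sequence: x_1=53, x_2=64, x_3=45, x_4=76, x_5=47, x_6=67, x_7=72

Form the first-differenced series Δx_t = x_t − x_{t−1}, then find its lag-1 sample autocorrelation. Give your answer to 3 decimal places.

-0.829

First differences Δx: 11, -19, 31, -29, 20, 5
Mean of differences = 3.1667
Numerator Σ(Δx_t−Δx̄)(Δx_{t+1}−Δx̄) = -2196.5278
Denominator Σ(Δx_t−Δx̄)² = 2648.8333
r_1(Δx) = -2196.5278 / 2648.8333 = -0.829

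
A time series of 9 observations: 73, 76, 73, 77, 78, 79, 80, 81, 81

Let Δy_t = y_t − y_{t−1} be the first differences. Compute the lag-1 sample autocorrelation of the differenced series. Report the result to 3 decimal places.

First differences Δy: 3, -3, 4, 1, 1, 1, 1, 0
Mean of differences = 1.0000
Numerator Σ(Δy_t−Δȳ)(Δy_{t+1}−Δȳ) = -20.0000
Denominator Σ(Δy_t−Δȳ)² = 30.0000
r_1(Δy) = -20.0000 / 30.0000 = -0.667

-0.667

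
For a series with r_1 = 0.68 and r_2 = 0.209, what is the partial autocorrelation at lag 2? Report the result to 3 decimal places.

φ_{22} = (r_2 − r_1²) / (1 − r_1²)
r_1² = (0.68)² = 0.4624
Numerator = 0.209 − 0.4624 = -0.2534; denominator = 1 − 0.4624 = 0.5376
φ_{22} = -0.2534 / 0.5376 = -0.471

-0.471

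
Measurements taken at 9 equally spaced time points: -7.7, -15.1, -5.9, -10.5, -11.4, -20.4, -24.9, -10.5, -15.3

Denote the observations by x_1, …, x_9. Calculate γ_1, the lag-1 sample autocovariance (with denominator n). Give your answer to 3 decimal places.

3.571

Mean x̄ = (-7.7 − 15.1 − 5.9 − 10.5 − 11.4 − 20.4 − 24.9 − 10.5 − 15.3)/9 = -13.5222
Σ_{t=1}^{8}(x_t−x̄)(x_{t+1}−x̄) = 32.1362
γ_1 = 32.1362 / 9 = 3.571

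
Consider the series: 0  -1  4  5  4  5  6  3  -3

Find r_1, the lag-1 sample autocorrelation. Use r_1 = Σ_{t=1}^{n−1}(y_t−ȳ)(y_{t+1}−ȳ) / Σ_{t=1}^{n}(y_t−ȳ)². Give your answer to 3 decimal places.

Mean ȳ = (0 − 1 + 4 + 5 + 4 + 5 + 6 + 3 − 3)/9 = 2.5556
Numerator Σ_{t=1}^{8}(y_t−ȳ)(y_{t+1}−ȳ) = 22.0247
Denominator Σ(y_t−ȳ)² = 78.2222
r_1 = 22.0247 / 78.2222 = 0.282

0.282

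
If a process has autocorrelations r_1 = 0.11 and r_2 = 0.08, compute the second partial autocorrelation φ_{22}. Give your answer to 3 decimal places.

0.069

φ_{22} = (r_2 − r_1²) / (1 − r_1²)
r_1² = (0.11)² = 0.0121
Numerator = 0.08 − 0.0121 = 0.0679; denominator = 1 − 0.0121 = 0.9879
φ_{22} = 0.0679 / 0.9879 = 0.069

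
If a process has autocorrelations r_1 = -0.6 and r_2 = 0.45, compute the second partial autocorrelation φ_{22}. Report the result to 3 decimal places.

0.141

φ_{22} = (r_2 − r_1²) / (1 − r_1²)
r_1² = (-0.6)² = 0.36
Numerator = 0.45 − 0.3600 = 0.0900; denominator = 1 − 0.3600 = 0.6400
φ_{22} = 0.0900 / 0.6400 = 0.141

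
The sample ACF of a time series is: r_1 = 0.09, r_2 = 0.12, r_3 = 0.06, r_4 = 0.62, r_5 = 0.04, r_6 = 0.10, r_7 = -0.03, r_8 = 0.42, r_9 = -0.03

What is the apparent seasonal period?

4

The largest autocorrelation is r_4 = 0.62, with a weaker echo at lag 8 (0.42); the remaining lags stay at or below 0.12.
The dominant spike at lag 4 indicates a seasonal period of 4.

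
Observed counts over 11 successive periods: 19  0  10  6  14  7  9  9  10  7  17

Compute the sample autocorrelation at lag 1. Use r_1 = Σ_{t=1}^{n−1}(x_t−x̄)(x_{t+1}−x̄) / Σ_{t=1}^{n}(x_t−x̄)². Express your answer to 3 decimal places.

-0.491

Mean x̄ = (19 + 0 + 10 + 6 + 14 + 7 + 9 + 9 + 10 + 7 + 17)/11 = 9.8182
Numerator Σ_{t=1}^{10}(x_t−x̄)(x_{t+1}−x̄) = -138.3058
Denominator Σ(x_t−x̄)² = 281.6364
r_1 = -138.3058 / 281.6364 = -0.491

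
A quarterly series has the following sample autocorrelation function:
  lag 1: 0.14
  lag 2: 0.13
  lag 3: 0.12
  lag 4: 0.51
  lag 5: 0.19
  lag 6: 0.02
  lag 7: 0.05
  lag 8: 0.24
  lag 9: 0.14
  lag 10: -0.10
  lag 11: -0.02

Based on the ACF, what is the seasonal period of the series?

4

The largest autocorrelation is r_4 = 0.51, with a weaker echo at lag 8 (0.24); the remaining lags stay at or below 0.19.
The dominant spike at lag 4 indicates a seasonal period of 4.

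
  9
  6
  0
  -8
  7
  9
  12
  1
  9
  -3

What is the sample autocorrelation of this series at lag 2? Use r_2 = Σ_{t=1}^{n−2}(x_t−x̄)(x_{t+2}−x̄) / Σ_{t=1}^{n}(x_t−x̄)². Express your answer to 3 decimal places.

Mean x̄ = (9 + 6 + 0 − 8 + 7 + 9 + 12 + 1 + 9 − 3)/10 = 4.2000
Numerator Σ_{t=1}^{8}(x_t−x̄)(x_{t+2}−x̄) = -45.4800
Denominator Σ(x_t−x̄)² = 369.6000
r_2 = -45.4800 / 369.6000 = -0.123

-0.123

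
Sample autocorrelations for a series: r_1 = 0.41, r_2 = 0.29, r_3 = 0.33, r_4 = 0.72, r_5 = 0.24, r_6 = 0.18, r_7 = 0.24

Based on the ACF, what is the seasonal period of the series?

4

The largest autocorrelation is r_4 = 0.72; the remaining lags stay at or below 0.41. The elevated value at lag 1 (0.41), dropping to 0.29 at lag 2, reflects decaying short-term dependence rather than seasonality.
The dominant spike at lag 4 indicates a seasonal period of 4.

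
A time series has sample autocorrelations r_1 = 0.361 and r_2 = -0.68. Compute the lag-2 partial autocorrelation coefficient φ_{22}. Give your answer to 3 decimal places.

-0.932

φ_{22} = (r_2 − r_1²) / (1 − r_1²)
r_1² = (0.361)² = 0.130321
Numerator = -0.68 − 0.1303 = -0.8103; denominator = 1 − 0.1303 = 0.8697
φ_{22} = -0.8103 / 0.8697 = -0.932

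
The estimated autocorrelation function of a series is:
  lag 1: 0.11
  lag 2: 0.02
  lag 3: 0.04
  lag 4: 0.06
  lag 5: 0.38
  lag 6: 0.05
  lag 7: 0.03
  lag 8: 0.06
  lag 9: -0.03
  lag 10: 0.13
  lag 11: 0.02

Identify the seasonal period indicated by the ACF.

5

The largest autocorrelation is r_5 = 0.38; the remaining lags stay at or below 0.13.
The dominant spike at lag 5 indicates a seasonal period of 5.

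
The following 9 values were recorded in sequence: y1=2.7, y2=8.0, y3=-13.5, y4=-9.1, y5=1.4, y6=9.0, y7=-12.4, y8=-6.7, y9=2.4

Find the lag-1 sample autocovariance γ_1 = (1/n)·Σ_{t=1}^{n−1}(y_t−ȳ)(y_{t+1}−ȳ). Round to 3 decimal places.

Mean ȳ = (2.7 + 8.0 − 13.5 − 9.1 + 1.4 + 9.0 − 12.4 − 6.7 + 2.4)/9 = -2.0222
Σ_{t=1}^{8}(y_t−ȳ)(y_{t+1}−ȳ) = -59.4972
γ_1 = -59.4972 / 9 = -6.611

-6.611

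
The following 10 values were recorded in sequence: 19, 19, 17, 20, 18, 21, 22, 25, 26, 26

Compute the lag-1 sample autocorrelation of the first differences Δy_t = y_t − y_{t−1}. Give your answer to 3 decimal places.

First differences Δy: 0, -2, 3, -2, 3, 1, 3, 1, 0
Mean of differences = 0.7778
Numerator Σ(Δy_t−Δȳ)(Δy_{t+1}−Δȳ) = -15.0494
Denominator Σ(Δy_t−Δȳ)² = 31.5556
r_1(Δy) = -15.0494 / 31.5556 = -0.477

-0.477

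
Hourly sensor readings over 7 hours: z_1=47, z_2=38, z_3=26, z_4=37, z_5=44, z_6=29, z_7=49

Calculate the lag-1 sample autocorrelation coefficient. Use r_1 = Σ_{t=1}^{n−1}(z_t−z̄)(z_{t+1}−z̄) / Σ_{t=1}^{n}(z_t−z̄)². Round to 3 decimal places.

Mean z̄ = (47 + 38 + 26 + 37 + 44 + 29 + 49)/7 = 38.5714
Numerator Σ_{t=1}^{6}(z_t−z̄)(z_{t+1}−z̄) = -138.1837
Denominator Σ(z_t−z̄)² = 461.7143
r_1 = -138.1837 / 461.7143 = -0.299

-0.299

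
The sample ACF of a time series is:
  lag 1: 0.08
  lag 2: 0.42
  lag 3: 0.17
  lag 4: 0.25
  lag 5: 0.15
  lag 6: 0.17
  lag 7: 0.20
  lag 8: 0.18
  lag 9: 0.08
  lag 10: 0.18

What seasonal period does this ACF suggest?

The largest autocorrelation is r_2 = 0.42, with a weaker echo at lag 4 (0.25); the remaining lags stay at or below 0.20.
The dominant spike at lag 2 indicates a seasonal period of 2.

2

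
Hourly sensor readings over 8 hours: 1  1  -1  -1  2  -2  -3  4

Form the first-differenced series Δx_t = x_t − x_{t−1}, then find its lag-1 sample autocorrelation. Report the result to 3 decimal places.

-0.173

First differences Δx: 0, -2, 0, 3, -4, -1, 7
Mean of differences = 0.4286
Numerator Σ(Δx_t−Δx̄)(Δx_{t+1}−Δx̄) = -13.4694
Denominator Σ(Δx_t−Δx̄)² = 77.7143
r_1(Δx) = -13.4694 / 77.7143 = -0.173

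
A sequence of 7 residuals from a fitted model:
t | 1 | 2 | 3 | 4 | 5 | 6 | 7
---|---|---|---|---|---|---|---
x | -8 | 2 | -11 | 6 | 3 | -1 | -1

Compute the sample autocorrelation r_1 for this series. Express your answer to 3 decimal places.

-0.413

Mean x̄ = (-8 + 2 − 11 + 6 + 3 − 1 − 1)/7 = -1.4286
Deviations from mean: -6.5714, 3.4286, -9.5714, 7.4286, 4.4286, 0.4286, 0.4286
Σ(x_t−x̄)(x_{t+1}−x̄) = (-22.5306) + (-32.8163) + (-71.1020) + (32.8980) + (1.8980) + (0.1837) = -91.4694
Denominator Σ(x_t−x̄)² = 221.7143
r_1 = -91.4694 / 221.7143 = -0.413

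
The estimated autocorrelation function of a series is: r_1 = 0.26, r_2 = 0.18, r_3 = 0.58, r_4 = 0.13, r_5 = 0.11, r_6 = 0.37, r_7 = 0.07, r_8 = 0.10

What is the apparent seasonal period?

3

The largest autocorrelation is r_3 = 0.58, with a weaker echo at lag 6 (0.37); the remaining lags stay at or below 0.26. The elevated value at lag 1 (0.26), dropping to 0.18 at lag 2, reflects decaying short-term dependence rather than seasonality.
The dominant spike at lag 3 indicates a seasonal period of 3.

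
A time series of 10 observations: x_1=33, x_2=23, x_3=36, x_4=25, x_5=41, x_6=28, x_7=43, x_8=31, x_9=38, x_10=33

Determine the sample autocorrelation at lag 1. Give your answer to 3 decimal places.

Mean x̄ = (33 + 23 + 36 + 25 + 41 + 28 + 43 + 31 + 38 + 33)/10 = 33.1000
Numerator Σ_{t=1}^{9}(x_t−x̄)(x_{t+1}−x̄) = -238.1100
Denominator Σ(x_t−x̄)² = 390.9000
r_1 = -238.1100 / 390.9000 = -0.609

-0.609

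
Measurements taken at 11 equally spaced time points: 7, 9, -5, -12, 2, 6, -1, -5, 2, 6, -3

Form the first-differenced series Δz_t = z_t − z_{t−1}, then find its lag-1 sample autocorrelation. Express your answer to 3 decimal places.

-0.018

First differences Δz: 2, -14, -7, 14, 4, -7, -4, 7, 4, -9
Mean of differences = -1.0000
Numerator Σ(Δz_t−Δz̄)(Δz_{t+1}−Δz̄) = -12.0000
Denominator Σ(Δz_t−Δz̄)² = 662.0000
r_1(Δz) = -12.0000 / 662.0000 = -0.018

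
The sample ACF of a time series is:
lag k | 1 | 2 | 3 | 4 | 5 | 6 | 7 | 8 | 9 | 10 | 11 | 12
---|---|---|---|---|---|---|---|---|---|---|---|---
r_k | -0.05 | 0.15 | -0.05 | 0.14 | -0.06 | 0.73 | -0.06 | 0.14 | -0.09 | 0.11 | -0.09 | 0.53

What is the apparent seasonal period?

The largest autocorrelation is r_6 = 0.73, with a weaker echo at lag 12 (0.53); the remaining lags stay at or below 0.15.
The dominant spike at lag 6 indicates a seasonal period of 6.

6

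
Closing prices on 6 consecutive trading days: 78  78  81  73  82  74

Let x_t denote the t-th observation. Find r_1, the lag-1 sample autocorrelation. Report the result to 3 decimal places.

-0.772

Mean x̄ = (78 + 78 + 81 + 73 + 82 + 74)/6 = 77.6667
Σ(x_t−x̄)(x_{t+1}−x̄) = (0.1111) + (1.1111) + (-15.5556) + (-20.2222) + (-15.8889) = -50.4444
Denominator Σ(x_t−x̄)² = 65.3333
r_1 = -50.4444 / 65.3333 = -0.772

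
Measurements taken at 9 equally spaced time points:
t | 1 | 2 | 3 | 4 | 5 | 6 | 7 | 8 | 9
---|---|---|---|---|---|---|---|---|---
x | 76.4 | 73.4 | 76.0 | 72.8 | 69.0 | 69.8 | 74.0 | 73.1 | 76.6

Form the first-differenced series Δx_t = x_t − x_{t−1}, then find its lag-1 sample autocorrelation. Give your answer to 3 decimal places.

-0.147

First differences Δx: -3.0, 2.6, -3.2, -3.8, 0.8, 4.2, -0.9, 3.5
Mean of differences = 0.0250
Numerator Σ(Δx_t−Δx̄)(Δx_{t+1}−Δx̄) = -10.5631
Denominator Σ(Δx_t−Δx̄)² = 71.7750
r_1(Δx) = -10.5631 / 71.7750 = -0.147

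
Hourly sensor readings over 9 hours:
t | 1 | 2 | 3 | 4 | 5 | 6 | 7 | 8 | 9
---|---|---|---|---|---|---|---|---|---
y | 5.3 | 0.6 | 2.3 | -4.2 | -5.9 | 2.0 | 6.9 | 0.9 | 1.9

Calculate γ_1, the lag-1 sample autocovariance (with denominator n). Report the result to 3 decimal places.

Mean ȳ = (5.3 + 0.6 + 2.3 − 4.2 − 5.9 + 2.0 + 6.9 + 0.9 + 1.9)/9 = 1.0889
Σ_{t=1}^{8}(y_t−ȳ)(y_{t+1}−ȳ) = 25.5832
γ_1 = 25.5832 / 9 = 2.843

2.843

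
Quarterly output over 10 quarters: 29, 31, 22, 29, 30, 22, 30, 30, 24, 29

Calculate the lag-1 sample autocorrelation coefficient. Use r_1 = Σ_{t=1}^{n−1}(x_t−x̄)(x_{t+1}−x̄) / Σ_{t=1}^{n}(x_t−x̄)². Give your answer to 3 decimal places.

-0.485

Mean x̄ = (29 + 31 + 22 + 29 + 30 + 22 + 30 + 30 + 24 + 29)/10 = 27.6000
Numerator Σ_{t=1}^{9}(x_t−x̄)(x_{t+1}−x̄) = -53.5600
Denominator Σ(x_t−x̄)² = 110.4000
r_1 = -53.5600 / 110.4000 = -0.485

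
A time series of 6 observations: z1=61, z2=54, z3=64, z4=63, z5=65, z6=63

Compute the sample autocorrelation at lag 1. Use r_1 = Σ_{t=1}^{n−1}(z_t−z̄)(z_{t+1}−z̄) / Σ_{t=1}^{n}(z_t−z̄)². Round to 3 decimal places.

-0.010

Mean z̄ = (61 + 54 + 64 + 63 + 65 + 63)/6 = 61.6667
Deviations from mean: -0.6667, -7.6667, 2.3333, 1.3333, 3.3333, 1.3333
Σ(z_t−z̄)(z_{t+1}−z̄) = (5.1111) + (-17.8889) + (3.1111) + (4.4444) + (4.4444) = -0.7778
Denominator Σ(z_t−z̄)² = 79.3333
r_1 = -0.7778 / 79.3333 = -0.010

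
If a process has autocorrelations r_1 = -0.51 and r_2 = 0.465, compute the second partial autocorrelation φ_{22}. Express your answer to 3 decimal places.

0.277

φ_{22} = (r_2 − r_1²) / (1 − r_1²)
r_1² = (-0.51)² = 0.2601
Numerator = 0.465 − 0.2601 = 0.2049; denominator = 1 − 0.2601 = 0.7399
φ_{22} = 0.2049 / 0.7399 = 0.277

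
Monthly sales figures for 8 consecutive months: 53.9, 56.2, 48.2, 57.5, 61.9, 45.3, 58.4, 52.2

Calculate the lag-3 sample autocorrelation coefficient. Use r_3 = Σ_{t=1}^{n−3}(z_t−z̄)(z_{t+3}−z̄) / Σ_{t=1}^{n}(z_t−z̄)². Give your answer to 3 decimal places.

Mean z̄ = (53.9 + 56.2 + 48.2 + 57.5 + 61.9 + 45.3 + 58.4 + 52.2)/8 = 54.2000
Deviations from mean: -0.3000, 2.0000, -6.0000, 3.3000, 7.7000, -8.9000, 4.2000, -2.0000
Numerator Σ_{t=1}^{5}(z_t−z̄)(z_{t+3}−z̄) = 66.2700
Denominator Σ(z_t−z̄)² = 211.1200
r_3 = 66.2700 / 211.1200 = 0.314

0.314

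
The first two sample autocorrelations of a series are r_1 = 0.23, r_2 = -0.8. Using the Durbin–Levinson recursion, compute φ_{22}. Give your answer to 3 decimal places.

φ_{22} = (r_2 − r_1²) / (1 − r_1²)
r_1² = (0.23)² = 0.0529
Numerator = -0.8 − 0.0529 = -0.8529; denominator = 1 − 0.0529 = 0.9471
φ_{22} = -0.8529 / 0.9471 = -0.901

-0.901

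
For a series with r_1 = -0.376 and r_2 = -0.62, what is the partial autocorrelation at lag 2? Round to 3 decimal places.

-0.887

φ_{22} = (r_2 − r_1²) / (1 − r_1²)
r_1² = (-0.376)² = 0.141376
Numerator = -0.62 − 0.1414 = -0.7614; denominator = 1 − 0.1414 = 0.8586
φ_{22} = -0.7614 / 0.8586 = -0.887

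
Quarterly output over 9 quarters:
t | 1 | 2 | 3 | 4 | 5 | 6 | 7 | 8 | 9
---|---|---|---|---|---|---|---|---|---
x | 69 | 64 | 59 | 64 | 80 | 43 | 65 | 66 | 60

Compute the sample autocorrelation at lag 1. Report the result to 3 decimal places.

Mean x̄ = (69 + 64 + 59 + 64 + 80 + 43 + 65 + 66 + 60)/9 = 63.3333
Numerator Σ_{t=1}^{8}(x_t−x̄)(x_{t+1}−x̄) = -368.1111
Denominator Σ(x_t−x̄)² = 764.0000
r_1 = -368.1111 / 764.0000 = -0.482

-0.482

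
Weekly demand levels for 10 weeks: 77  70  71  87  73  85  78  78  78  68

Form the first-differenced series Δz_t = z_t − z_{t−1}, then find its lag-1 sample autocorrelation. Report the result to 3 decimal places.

-0.585

First differences Δz: -7, 1, 16, -14, 12, -7, 0, 0, -10
Mean of differences = -1.0000
Numerator Σ(Δz_t−Δz̄)(Δz_{t+1}−Δz̄) = -460.0000
Denominator Σ(Δz_t−Δz̄)² = 786.0000
r_1(Δz) = -460.0000 / 786.0000 = -0.585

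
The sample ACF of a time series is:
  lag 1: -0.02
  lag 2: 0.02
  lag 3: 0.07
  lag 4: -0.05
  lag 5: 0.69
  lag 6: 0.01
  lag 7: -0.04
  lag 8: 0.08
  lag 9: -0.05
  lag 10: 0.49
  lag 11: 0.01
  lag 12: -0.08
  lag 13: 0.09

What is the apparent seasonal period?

The largest autocorrelation is r_5 = 0.69, with a weaker echo at lag 10 (0.49); the remaining lags stay at or below 0.09.
The dominant spike at lag 5 indicates a seasonal period of 5.

5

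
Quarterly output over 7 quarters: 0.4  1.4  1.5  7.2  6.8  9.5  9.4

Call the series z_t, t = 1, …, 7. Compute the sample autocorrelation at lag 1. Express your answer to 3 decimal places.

Mean z̄ = (0.4 + 1.4 + 1.5 + 7.2 + 6.8 + 9.5 + 9.4)/7 = 5.1714
Deviations from mean: -4.7714, -3.7714, -3.6714, 2.0286, 1.6286, 4.3286, 4.2286
Σ(z_t−z̄)(z_{t+1}−z̄) = (17.9951) + (13.8465) + (-7.4478) + (3.3037) + (7.0494) + (18.3037) = 53.0506
Denominator Σ(z_t−z̄)² = 93.8543
r_1 = 53.0506 / 93.8543 = 0.565

0.565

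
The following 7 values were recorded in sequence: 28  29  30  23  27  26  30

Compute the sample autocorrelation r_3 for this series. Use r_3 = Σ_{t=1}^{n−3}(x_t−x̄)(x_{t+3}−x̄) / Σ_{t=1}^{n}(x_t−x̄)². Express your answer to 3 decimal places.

Mean x̄ = (28 + 29 + 30 + 23 + 27 + 26 + 30)/7 = 27.5714
Deviations from mean: 0.4286, 1.4286, 2.4286, -4.5714, -0.5714, -1.5714, 2.4286
Σ(x_t−x̄)(x_{t+3}−x̄) = (-1.9592) + (-0.8163) + (-3.8163) + (-11.1020) = -17.6939
Denominator Σ(x_t−x̄)² = 37.7143
r_3 = -17.6939 / 37.7143 = -0.469

-0.469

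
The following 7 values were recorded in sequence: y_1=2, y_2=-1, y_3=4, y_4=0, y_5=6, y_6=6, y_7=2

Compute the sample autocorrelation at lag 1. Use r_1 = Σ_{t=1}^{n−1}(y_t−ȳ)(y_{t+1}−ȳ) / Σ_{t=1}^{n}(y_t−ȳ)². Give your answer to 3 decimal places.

-0.134

Mean ȳ = (2 − 1 + 4 + 0 + 6 + 6 + 2)/7 = 2.7143
Σ(y_t−ȳ)(y_{t+1}−ȳ) = (2.6531) + (-4.7755) + (-3.4898) + (-8.9184) + (10.7959) + (-2.3469) = -6.0816
Denominator Σ(y_t−ȳ)² = 45.4286
r_1 = -6.0816 / 45.4286 = -0.134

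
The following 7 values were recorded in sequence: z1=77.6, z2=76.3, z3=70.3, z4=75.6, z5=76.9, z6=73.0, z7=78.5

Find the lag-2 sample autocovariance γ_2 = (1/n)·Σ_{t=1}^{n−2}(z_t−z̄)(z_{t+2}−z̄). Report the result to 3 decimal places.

Mean z̄ = (77.6 + 76.3 + 70.3 + 75.6 + 76.9 + 73.0 + 78.5)/7 = 75.4571
Deviations: 2.1429, 0.8429, -5.1571, 0.1429, 1.4429, -2.4571, 3.0429
Σ_{t=1}^{5}(z_t−z̄)(z_{t+2}−z̄) = -14.3322
γ_2 = -14.3322 / 7 = -2.047

-2.047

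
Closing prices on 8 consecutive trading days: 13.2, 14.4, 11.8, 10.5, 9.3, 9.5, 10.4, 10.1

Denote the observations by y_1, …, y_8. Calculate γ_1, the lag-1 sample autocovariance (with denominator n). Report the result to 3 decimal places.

1.829

Mean ȳ = (13.2 + 14.4 + 11.8 + 10.5 + 9.3 + 9.5 + 10.4 + 10.1)/8 = 11.1500
Deviations: 2.0500, 3.2500, 0.6500, -0.6500, -1.8500, -1.6500, -0.7500, -1.0500
Σ_{t=1}^{7}(y_t−ȳ)(y_{t+1}−ȳ) = 14.6325
γ_1 = 14.6325 / 8 = 1.829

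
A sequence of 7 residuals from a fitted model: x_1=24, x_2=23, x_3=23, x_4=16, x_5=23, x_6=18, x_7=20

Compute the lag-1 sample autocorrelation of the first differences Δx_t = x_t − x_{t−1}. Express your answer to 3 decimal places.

-0.780

First differences Δx: -1, 0, -7, 7, -5, 2
Mean of differences = -0.6667
Numerator Σ(Δx_t−Δx̄)(Δx_{t+1}−Δx̄) = -97.7778
Denominator Σ(Δx_t−Δx̄)² = 125.3333
r_1(Δx) = -97.7778 / 125.3333 = -0.780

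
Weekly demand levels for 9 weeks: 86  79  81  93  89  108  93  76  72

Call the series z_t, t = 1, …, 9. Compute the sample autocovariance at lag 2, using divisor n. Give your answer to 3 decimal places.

-24.284

Mean z̄ = (86 + 79 + 81 + 93 + 89 + 108 + 93 + 76 + 72)/9 = 86.3333
Σ_{t=1}^{7}(z_t−z̄)(z_{t+2}−z̄) = -218.5556
γ_2 = -218.5556 / 9 = -24.284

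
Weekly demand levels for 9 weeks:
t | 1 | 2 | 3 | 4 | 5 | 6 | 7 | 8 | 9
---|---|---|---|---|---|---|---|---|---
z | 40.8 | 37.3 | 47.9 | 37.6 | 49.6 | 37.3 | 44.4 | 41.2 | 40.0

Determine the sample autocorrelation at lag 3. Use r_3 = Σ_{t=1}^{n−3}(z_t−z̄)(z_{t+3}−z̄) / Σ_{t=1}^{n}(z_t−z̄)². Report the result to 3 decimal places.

Mean z̄ = (40.8 + 37.3 + 47.9 + 37.6 + 49.6 + 37.3 + 44.4 + 41.2 + 40.0)/9 = 41.7889
Numerator Σ_{t=1}^{6}(z_t−z̄)(z_{t+3}−z̄) = -65.8604
Denominator Σ(z_t−z̄)² = 167.5489
r_3 = -65.8604 / 167.5489 = -0.393

-0.393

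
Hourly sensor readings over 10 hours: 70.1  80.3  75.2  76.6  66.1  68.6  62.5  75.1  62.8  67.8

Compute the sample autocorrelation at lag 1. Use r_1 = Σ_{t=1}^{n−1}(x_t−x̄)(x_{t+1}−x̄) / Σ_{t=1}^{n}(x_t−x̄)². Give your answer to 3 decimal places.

Mean x̄ = (70.1 + 80.3 + 75.2 + 76.6 + 66.1 + 68.6 + 62.5 + 75.1 + 62.8 + 67.8)/10 = 70.5100
Numerator Σ_{t=1}^{9}(x_t−x̄)(x_{t+1}−x̄) = 16.0679
Denominator Σ(x_t−x̄)² = 330.2090
r_1 = 16.0679 / 330.2090 = 0.049

0.049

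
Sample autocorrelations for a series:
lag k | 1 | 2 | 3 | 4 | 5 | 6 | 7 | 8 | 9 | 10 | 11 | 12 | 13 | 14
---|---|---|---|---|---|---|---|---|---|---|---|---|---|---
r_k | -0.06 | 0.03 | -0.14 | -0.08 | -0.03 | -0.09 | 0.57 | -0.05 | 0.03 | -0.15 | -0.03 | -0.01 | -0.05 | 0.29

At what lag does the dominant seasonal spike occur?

The largest autocorrelation is r_7 = 0.57, with a weaker echo at lag 14 (0.29); the remaining lags stay at or below 0.03.
The dominant spike at lag 7 indicates a seasonal period of 7.

7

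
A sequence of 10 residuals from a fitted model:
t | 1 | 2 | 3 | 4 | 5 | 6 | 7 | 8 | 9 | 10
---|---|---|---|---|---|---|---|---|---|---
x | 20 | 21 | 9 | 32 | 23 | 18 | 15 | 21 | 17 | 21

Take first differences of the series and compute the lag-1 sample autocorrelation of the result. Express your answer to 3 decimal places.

First differences Δx: 1, -12, 23, -9, -5, -3, 6, -4, 4
Mean of differences = 0.1111
Numerator Σ(Δx_t−Δx̄)(Δx_{t+1}−Δx̄) = -492.5679
Denominator Σ(Δx_t−Δx̄)² = 856.8889
r_1(Δx) = -492.5679 / 856.8889 = -0.575

-0.575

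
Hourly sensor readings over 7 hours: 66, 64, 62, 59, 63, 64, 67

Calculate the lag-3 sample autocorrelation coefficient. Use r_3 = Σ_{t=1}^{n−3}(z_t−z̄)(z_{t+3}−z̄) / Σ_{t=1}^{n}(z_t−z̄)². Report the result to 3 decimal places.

-0.664

Mean z̄ = (66 + 64 + 62 + 59 + 63 + 64 + 67)/7 = 63.5714
Σ(z_t−z̄)(z_{t+3}−z̄) = (-11.1020) + (-0.2449) + (-0.6735) + (-15.6735) = -27.6939
Denominator Σ(z_t−z̄)² = 41.7143
r_3 = -27.6939 / 41.7143 = -0.664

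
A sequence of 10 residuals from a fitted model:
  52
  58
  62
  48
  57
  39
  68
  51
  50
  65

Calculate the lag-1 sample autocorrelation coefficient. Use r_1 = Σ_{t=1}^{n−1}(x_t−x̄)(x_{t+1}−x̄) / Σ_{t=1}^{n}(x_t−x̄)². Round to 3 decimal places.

Mean x̄ = (52 + 58 + 62 + 48 + 57 + 39 + 68 + 51 + 50 + 65)/10 = 55.0000
Numerator Σ_{t=1}^{9}(x_t−x̄)(x_{t+1}−x̄) = -373.0000
Denominator Σ(x_t−x̄)² = 686.0000
r_1 = -373.0000 / 686.0000 = -0.544

-0.544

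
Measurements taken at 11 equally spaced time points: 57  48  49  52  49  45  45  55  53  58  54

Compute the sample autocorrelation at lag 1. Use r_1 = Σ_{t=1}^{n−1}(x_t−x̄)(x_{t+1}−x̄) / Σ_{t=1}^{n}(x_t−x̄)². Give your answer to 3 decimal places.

Mean x̄ = (57 + 48 + 49 + 52 + 49 + 45 + 45 + 55 + 53 + 58 + 54)/11 = 51.3636
Numerator Σ_{t=1}^{10}(x_t−x̄)(x_{t+1}−x̄) = 52.6860
Denominator Σ(x_t−x̄)² = 202.5455
r_1 = 52.6860 / 202.5455 = 0.260

0.260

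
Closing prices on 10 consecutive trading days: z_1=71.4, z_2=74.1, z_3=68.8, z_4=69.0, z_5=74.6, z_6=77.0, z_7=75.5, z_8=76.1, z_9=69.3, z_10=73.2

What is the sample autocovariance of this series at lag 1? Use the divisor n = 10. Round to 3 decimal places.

Mean z̄ = (71.4 + 74.1 + 68.8 + 69.0 + 74.6 + 77.0 + 75.5 + 76.1 + 69.3 + 73.2)/10 = 72.9000
Σ_{t=1}^{9}(z_t−z̄)(z_{t+1}−z̄) = 15.9900
γ_1 = 15.9900 / 10 = 1.599

1.599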